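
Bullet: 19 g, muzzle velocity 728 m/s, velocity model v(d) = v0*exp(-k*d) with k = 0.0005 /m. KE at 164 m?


v = v0*exp(-k*d) = 728*exp(-0.0005*164) = 670.686 m/s
E = 0.5*m*v^2 = 0.5*0.019*670.686^2 = 4273 J

4273 J


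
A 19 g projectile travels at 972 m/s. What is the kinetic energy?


E = 0.5*m*v^2 = 0.5*0.019*972^2 = 8975 J

8975 J


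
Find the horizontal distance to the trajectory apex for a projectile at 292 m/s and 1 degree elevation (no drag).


R = v0^2*sin(2*theta)/g = 292^2*sin(2*1°)/9.81 = 303.33 m
apex_dist = R/2 = 303.33/2 = 151.7 m

151.7 m


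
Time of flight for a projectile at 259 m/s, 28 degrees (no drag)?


T = 2*v0*sin(theta)/g = 2*259*sin(28°)/9.81 = 24.79 s

24.79 s


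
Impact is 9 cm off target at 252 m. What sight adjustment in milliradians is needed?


1 mrad subtends 1 cm per 10 m of range, so adj = error_cm / (dist_m / 10) = 9 / (252/10) = 0.3571 mrad

0.3571 mrad


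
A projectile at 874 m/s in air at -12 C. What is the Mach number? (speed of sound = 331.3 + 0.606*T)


a = 331.3 + 0.606*(-12) = 324.028 m/s
M = v/a = 874/324.028 = 2.697

2.697


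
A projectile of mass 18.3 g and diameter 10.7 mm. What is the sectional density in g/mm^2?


SD = m/d^2 = 18.3/10.7^2 = 0.1598 g/mm^2

0.1598 g/mm^2


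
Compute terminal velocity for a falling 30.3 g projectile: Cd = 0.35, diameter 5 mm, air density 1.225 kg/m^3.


A = pi*(d/2)^2 = pi*(5/2000)^2 = 1.96350e-05 m^2
vt = sqrt(2mg/(Cd*rho*A)) = sqrt(2*0.0303*9.81/(0.35 * 1.225 * 1.96350e-05)) = 265.7 m/s

265.7 m/s


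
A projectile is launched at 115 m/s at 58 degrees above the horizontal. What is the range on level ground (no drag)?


R = v0^2 * sin(2*theta) / g = 115^2 * sin(2*58°) / 9.81 = 1212 m

1212 m


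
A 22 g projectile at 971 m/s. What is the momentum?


p = m*v = 0.022*971 = 21.36 kg·m/s

21.36 kg·m/s


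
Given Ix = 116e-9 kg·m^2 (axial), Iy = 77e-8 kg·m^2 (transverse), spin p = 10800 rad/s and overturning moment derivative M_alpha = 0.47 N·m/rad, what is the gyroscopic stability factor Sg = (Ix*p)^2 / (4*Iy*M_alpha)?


Sg = Ix^2 * p^2 / (4 * Iy * M_alpha) = (116e-9)^2 * 10800^2 / (4 * 77e-8 * 0.47) = 1.084

1.084


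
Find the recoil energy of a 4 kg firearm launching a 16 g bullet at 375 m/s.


v_r = m_p*v_p/m_gun = 0.016*375/4 = 1.5 m/s, E_r = 0.5*m_gun*v_r^2 = 0.5*4*1.5^2 = 4.5 J

4.5 J


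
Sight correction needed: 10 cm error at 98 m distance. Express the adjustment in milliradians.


1 mrad subtends 1 cm per 10 m of range, so adj = error_cm / (dist_m / 10) = 10 / (98/10) = 1.02 mrad

1.02 mrad


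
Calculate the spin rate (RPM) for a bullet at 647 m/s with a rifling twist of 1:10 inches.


twist_m = 10*0.0254 = 0.254 m
spin = v/twist = 647/0.254 = 2547.244 rev/s
RPM = spin*60 = 2547.244*60 ≈ 152835 RPM

152835 RPM


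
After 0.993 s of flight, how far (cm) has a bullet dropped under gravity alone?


drop = 0.5*g*t^2 = 0.5*9.81*0.993^2 = 4.83657 m ≈ 483.7 cm

483.7 cm


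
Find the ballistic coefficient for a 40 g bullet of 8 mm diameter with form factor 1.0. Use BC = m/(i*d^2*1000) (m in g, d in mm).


BC = m/(i*d^2*1000) = 40/(1.0 * 8^2 * 1000) = 0.000625

0.000625


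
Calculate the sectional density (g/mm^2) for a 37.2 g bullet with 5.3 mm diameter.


SD = m/d^2 = 37.2/5.3^2 = 1.324 g/mm^2

1.324 g/mm^2


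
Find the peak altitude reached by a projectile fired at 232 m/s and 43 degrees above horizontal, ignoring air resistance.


H = (v0*sin(theta))^2 / (2g) = (232*sin(43°))^2 / (2*9.81) = 1276 m

1276 m


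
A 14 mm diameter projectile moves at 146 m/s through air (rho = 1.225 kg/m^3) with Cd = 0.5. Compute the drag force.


A = pi*(d/2)^2 = pi*(14/2000)^2 = 1.53938e-04 m^2
Fd = 0.5*Cd*rho*A*v^2 = 0.5*0.5*1.225*1.53938e-04*146^2 = 1.005 N

1.005 N


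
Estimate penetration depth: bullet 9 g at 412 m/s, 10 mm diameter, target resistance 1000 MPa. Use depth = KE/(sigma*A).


A = pi*(d/2)^2 = pi*(10/2)^2 = 78.5398 mm^2
E = 0.5*m*v^2 = 0.5*0.009*412^2 = 763.848 J
depth = E/(sigma*A) = 763.848 J / (1000 MPa * 78.5398 mm^2) = 763.848/(1000 * 78.5398) m = 0.00972561 m ≈ 9.726 mm

9.726 mm


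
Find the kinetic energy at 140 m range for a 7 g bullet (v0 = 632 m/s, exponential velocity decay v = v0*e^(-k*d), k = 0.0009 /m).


v = v0*exp(-k*d) = 632*exp(-0.0009*140) = 557.181 m/s
E = 0.5*m*v^2 = 0.5*0.007*557.181^2 = 1087 J

1087 J


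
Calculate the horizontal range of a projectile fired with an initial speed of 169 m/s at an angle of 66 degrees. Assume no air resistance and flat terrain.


R = v0^2 * sin(2*theta) / g = 169^2 * sin(2*66°) / 9.81 = 2164 m

2164 m


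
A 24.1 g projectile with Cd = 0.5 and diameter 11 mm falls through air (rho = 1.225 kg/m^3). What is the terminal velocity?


A = pi*(d/2)^2 = pi*(11/2000)^2 = 9.50332e-05 m^2
vt = sqrt(2mg/(Cd*rho*A)) = sqrt(2*0.0241*9.81/(0.5 * 1.225 * 9.50332e-05)) = 90.13 m/s

90.13 m/s


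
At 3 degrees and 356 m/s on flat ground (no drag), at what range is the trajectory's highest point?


R = v0^2*sin(2*theta)/g = 356^2*sin(2*3°)/9.81 = 1350.41 m
apex_dist = R/2 = 1350.41/2 = 675.2 m

675.2 m


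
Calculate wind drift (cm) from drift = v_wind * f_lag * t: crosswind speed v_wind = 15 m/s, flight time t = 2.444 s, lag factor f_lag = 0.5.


drift = v_wind * lag * t = 15 * 0.5 * 2.444 = 18.33 m ≈ 1833 cm

1833 cm


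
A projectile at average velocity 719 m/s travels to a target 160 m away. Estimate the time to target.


t = d/v = 160/719 = 0.2225 s

0.2225 s


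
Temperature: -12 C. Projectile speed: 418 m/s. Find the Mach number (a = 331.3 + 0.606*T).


a = 331.3 + 0.606*(-12) = 324.028 m/s
M = v/a = 418/324.028 = 1.29

1.29


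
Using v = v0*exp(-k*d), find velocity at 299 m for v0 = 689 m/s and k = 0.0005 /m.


v = v0*exp(-k*d) = 689*exp(-0.0005*299) = 593.3 m/s

593.3 m/s


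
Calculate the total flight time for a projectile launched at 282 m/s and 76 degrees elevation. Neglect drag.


T = 2*v0*sin(theta)/g = 2*282*sin(76°)/9.81 = 55.78 s

55.78 s


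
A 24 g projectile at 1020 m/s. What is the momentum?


p = m*v = 0.024*1020 = 24.48 kg·m/s

24.48 kg·m/s


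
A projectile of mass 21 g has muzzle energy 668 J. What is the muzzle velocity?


v = sqrt(2*E/m) = sqrt(2*668/0.021) = 252.2 m/s

252.2 m/s


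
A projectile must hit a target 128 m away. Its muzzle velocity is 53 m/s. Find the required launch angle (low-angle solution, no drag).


sin(2*theta) = R*g/v0^2 = 128*9.81/53^2 = 0.44702, theta = arcsin(0.44702)/2 = 13.28°

13.28 degrees


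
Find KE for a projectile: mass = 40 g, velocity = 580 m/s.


E = 0.5*m*v^2 = 0.5*0.04*580^2 = 6728 J

6728 J


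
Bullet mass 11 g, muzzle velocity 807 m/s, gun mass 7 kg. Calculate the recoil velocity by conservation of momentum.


v_recoil = m_p * v_p / m_gun = 0.011 * 807 / 7 = 1.268 m/s

1.268 m/s


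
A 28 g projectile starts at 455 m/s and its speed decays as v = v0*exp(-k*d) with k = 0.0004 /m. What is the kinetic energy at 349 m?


v = v0*exp(-k*d) = 455*exp(-0.0004*349) = 395.716 m/s
E = 0.5*m*v^2 = 0.5*0.028*395.716^2 = 2192 J

2192 J


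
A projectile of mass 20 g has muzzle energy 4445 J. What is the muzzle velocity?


v = sqrt(2*E/m) = sqrt(2*4445/0.02) = 666.7 m/s

666.7 m/s


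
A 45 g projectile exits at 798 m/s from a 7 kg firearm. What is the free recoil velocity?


v_recoil = m_p * v_p / m_gun = 0.045 * 798 / 7 = 5.13 m/s

5.13 m/s


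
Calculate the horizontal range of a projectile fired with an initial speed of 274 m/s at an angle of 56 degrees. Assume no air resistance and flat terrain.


R = v0^2 * sin(2*theta) / g = 274^2 * sin(2*56°) / 9.81 = 7096 m

7096 m


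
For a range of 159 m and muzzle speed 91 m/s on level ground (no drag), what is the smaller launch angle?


sin(2*theta) = R*g/v0^2 = 159*9.81/91^2 = 0.188358, theta = arcsin(0.188358)/2 = 5.428°

5.428 degrees


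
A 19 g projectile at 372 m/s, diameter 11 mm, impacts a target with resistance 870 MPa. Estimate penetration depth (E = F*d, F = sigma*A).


A = pi*(d/2)^2 = pi*(11/2)^2 = 95.0332 mm^2
E = 0.5*m*v^2 = 0.5*0.019*372^2 = 1314.65 J
depth = E/(sigma*A) = 1314.65 J / (870 MPa * 95.0332 mm^2) = 1314.65/(870 * 95.0332) m = 0.0159007 m ≈ 15.9 mm

15.9 mm


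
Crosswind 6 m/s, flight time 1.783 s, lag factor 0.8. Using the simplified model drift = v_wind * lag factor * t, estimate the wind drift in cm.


drift = v_wind * lag * t = 6 * 0.8 * 1.783 = 8.5584 m ≈ 855.8 cm

855.8 cm


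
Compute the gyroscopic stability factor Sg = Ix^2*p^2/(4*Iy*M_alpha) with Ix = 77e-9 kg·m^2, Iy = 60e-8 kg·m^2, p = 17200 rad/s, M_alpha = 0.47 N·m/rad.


Sg = Ix^2 * p^2 / (4 * Iy * M_alpha) = (77e-9)^2 * 17200^2 / (4 * 60e-8 * 0.47) = 1.555

1.555


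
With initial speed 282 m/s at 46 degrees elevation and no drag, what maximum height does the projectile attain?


H = (v0*sin(theta))^2 / (2g) = (282*sin(46°))^2 / (2*9.81) = 2097 m

2097 m


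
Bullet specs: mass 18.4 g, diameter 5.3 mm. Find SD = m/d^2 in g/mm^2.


SD = m/d^2 = 18.4/5.3^2 = 0.655 g/mm^2

0.655 g/mm^2


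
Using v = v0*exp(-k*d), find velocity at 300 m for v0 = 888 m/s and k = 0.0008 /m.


v = v0*exp(-k*d) = 888*exp(-0.0008*300) = 698.5 m/s

698.5 m/s


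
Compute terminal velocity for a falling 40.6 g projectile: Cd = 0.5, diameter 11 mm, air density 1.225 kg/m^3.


A = pi*(d/2)^2 = pi*(11/2000)^2 = 9.50332e-05 m^2
vt = sqrt(2mg/(Cd*rho*A)) = sqrt(2*0.0406*9.81/(0.5 * 1.225 * 9.50332e-05)) = 117 m/s

117 m/s


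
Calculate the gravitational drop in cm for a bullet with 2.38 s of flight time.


drop = 0.5*g*t^2 = 0.5*9.81*2.38^2 = 27.7839 m ≈ 2778 cm

2778 cm


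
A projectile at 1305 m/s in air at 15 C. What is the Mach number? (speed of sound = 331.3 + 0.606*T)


a = 331.3 + 0.606*(15) = 340.39 m/s
M = v/a = 1305/340.39 = 3.834

3.834


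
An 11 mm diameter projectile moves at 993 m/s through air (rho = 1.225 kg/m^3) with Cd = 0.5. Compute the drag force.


A = pi*(d/2)^2 = pi*(11/2000)^2 = 9.50332e-05 m^2
Fd = 0.5*Cd*rho*A*v^2 = 0.5*0.5*1.225*9.50332e-05*993^2 = 28.7 N

28.7 N


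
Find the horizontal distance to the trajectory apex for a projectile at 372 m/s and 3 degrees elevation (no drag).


R = v0^2*sin(2*theta)/g = 372^2*sin(2*3°)/9.81 = 1474.52 m
apex_dist = R/2 = 1474.52/2 = 737.3 m

737.3 m


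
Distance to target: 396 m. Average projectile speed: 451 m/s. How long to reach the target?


t = d/v = 396/451 = 0.878 s

0.878 s


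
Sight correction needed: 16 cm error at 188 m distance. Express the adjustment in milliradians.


1 mrad subtends 1 cm per 10 m of range, so adj = error_cm / (dist_m / 10) = 16 / (188/10) = 0.8511 mrad

0.8511 mrad


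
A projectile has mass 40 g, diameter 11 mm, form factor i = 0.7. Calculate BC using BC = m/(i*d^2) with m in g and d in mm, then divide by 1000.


BC = m/(i*d^2*1000) = 40/(0.7 * 11^2 * 1000) = 0.0004723

0.0004723


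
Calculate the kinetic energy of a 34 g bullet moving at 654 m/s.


E = 0.5*m*v^2 = 0.5*0.034*654^2 = 7271 J

7271 J


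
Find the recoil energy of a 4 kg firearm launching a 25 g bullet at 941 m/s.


v_r = m_p*v_p/m_gun = 0.025*941/4 = 5.88125 m/s, E_r = 0.5*m_gun*v_r^2 = 0.5*4*5.88125^2 = 69.18 J

69.18 J


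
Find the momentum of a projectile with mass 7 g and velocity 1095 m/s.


p = m*v = 0.007*1095 = 7.665 kg·m/s

7.665 kg·m/s


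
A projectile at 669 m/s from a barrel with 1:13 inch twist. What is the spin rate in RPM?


twist_m = 13*0.0254 = 0.3302 m
spin = v/twist = 669/0.3302 = 2026.045 rev/s
RPM = spin*60 = 2026.045*60 ≈ 121563 RPM

121563 RPM


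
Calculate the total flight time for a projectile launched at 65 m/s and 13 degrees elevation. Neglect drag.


T = 2*v0*sin(theta)/g = 2*65*sin(13°)/9.81 = 2.981 s

2.981 s


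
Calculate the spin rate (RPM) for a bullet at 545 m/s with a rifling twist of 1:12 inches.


twist_m = 12*0.0254 = 0.3048 m
spin = v/twist = 545/0.3048 = 1788.058 rev/s
RPM = spin*60 = 1788.058*60 ≈ 107283 RPM

107283 RPM


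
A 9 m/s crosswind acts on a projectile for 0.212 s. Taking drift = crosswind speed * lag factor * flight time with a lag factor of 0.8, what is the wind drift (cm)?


drift = v_wind * lag * t = 9 * 0.8 * 0.212 = 1.5264 m ≈ 152.6 cm

152.6 cm


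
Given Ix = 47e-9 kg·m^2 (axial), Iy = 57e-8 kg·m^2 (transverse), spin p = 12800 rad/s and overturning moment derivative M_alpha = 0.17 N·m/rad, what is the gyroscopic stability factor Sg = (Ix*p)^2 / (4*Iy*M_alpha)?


Sg = Ix^2 * p^2 / (4 * Iy * M_alpha) = (47e-9)^2 * 12800^2 / (4 * 57e-8 * 0.17) = 0.9338

0.9338


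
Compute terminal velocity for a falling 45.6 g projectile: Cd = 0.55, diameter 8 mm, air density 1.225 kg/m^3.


A = pi*(d/2)^2 = pi*(8/2000)^2 = 5.02655e-05 m^2
vt = sqrt(2mg/(Cd*rho*A)) = sqrt(2*0.0456*9.81/(0.55 * 1.225 * 5.02655e-05)) = 162.5 m/s

162.5 m/s


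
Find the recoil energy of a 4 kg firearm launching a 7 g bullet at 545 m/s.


v_r = m_p*v_p/m_gun = 0.007*545/4 = 0.95375 m/s, E_r = 0.5*m_gun*v_r^2 = 0.5*4*0.95375^2 = 1.819 J

1.819 J


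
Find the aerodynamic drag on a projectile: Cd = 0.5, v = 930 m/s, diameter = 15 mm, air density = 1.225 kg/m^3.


A = pi*(d/2)^2 = pi*(15/2000)^2 = 1.76715e-04 m^2
Fd = 0.5*Cd*rho*A*v^2 = 0.5*0.5*1.225*1.76715e-04*930^2 = 46.81 N

46.81 N


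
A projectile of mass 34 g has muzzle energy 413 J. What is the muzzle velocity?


v = sqrt(2*E/m) = sqrt(2*413/0.034) = 155.9 m/s

155.9 m/s


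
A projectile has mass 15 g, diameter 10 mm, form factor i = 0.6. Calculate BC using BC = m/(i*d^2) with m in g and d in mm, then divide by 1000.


BC = m/(i*d^2*1000) = 15/(0.6 * 10^2 * 1000) = 0.00025

0.00025


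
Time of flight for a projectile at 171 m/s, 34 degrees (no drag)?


T = 2*v0*sin(theta)/g = 2*171*sin(34°)/9.81 = 19.49 s

19.49 s


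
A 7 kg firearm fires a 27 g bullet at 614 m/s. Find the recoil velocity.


v_recoil = m_p * v_p / m_gun = 0.027 * 614 / 7 = 2.368 m/s

2.368 m/s


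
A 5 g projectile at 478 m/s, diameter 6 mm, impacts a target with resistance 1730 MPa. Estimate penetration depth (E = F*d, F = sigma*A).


A = pi*(d/2)^2 = pi*(6/2)^2 = 28.2743 mm^2
E = 0.5*m*v^2 = 0.5*0.005*478^2 = 571.21 J
depth = E/(sigma*A) = 571.21 J / (1730 MPa * 28.2743 mm^2) = 571.21/(1730 * 28.2743) m = 0.0116777 m ≈ 11.68 mm

11.68 mm


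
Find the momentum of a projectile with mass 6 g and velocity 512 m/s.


p = m*v = 0.006*512 = 3.072 kg·m/s

3.072 kg·m/s


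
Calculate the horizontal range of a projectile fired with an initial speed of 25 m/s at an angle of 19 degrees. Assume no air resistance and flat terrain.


R = v0^2 * sin(2*theta) / g = 25^2 * sin(2*19°) / 9.81 = 39.22 m

39.22 m


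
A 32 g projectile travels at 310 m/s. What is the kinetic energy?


E = 0.5*m*v^2 = 0.5*0.032*310^2 = 1538 J

1538 J


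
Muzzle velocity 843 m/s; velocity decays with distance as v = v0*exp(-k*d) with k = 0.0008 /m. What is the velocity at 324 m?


v = v0*exp(-k*d) = 843*exp(-0.0008*324) = 650.5 m/s

650.5 m/s


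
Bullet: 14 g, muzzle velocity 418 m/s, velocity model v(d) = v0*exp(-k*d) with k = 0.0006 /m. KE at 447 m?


v = v0*exp(-k*d) = 418*exp(-0.0006*447) = 319.668 m/s
E = 0.5*m*v^2 = 0.5*0.014*319.668^2 = 715.3 J

715.3 J


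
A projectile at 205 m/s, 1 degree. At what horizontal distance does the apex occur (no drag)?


R = v0^2*sin(2*theta)/g = 205^2*sin(2*1°)/9.81 = 149.506 m
apex_dist = R/2 = 149.506/2 = 74.75 m

74.75 m


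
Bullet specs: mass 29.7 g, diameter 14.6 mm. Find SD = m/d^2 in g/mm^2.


SD = m/d^2 = 29.7/14.6^2 = 0.1393 g/mm^2

0.1393 g/mm^2


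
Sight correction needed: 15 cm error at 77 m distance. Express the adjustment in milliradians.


1 mrad subtends 1 cm per 10 m of range, so adj = error_cm / (dist_m / 10) = 15 / (77/10) = 1.948 mrad

1.948 mrad


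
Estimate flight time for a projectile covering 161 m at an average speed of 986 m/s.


t = d/v = 161/986 = 0.1633 s

0.1633 s


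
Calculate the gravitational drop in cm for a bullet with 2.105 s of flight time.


drop = 0.5*g*t^2 = 0.5*9.81*2.105^2 = 21.7342 m ≈ 2173 cm

2173 cm


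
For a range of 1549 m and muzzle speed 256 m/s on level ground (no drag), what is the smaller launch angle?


sin(2*theta) = R*g/v0^2 = 1549*9.81/256^2 = 0.231868, theta = arcsin(0.231868)/2 = 6.704°

6.704 degrees


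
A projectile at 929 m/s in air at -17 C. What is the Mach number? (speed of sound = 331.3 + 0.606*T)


a = 331.3 + 0.606*(-17) = 320.998 m/s
M = v/a = 929/320.998 = 2.894

2.894


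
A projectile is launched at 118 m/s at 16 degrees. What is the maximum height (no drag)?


H = (v0*sin(theta))^2 / (2g) = (118*sin(16°))^2 / (2*9.81) = 53.92 m

53.92 m


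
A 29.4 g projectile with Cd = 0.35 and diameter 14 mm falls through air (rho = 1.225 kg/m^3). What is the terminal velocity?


A = pi*(d/2)^2 = pi*(14/2000)^2 = 1.53938e-04 m^2
vt = sqrt(2mg/(Cd*rho*A)) = sqrt(2*0.0294*9.81/(0.35 * 1.225 * 1.53938e-04)) = 93.49 m/s

93.49 m/s


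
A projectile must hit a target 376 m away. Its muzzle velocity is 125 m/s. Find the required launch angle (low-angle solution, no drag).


sin(2*theta) = R*g/v0^2 = 376*9.81/125^2 = 0.236068, theta = arcsin(0.236068)/2 = 6.827°

6.827 degrees


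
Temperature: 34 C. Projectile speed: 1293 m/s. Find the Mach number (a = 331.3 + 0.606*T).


a = 331.3 + 0.606*(34) = 351.904 m/s
M = v/a = 1293/351.904 = 3.674

3.674


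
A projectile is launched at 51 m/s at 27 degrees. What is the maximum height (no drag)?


H = (v0*sin(theta))^2 / (2g) = (51*sin(27°))^2 / (2*9.81) = 27.32 m

27.32 m


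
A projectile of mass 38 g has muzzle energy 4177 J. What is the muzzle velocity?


v = sqrt(2*E/m) = sqrt(2*4177/0.038) = 468.9 m/s

468.9 m/s


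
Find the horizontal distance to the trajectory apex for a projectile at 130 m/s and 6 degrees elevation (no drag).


R = v0^2*sin(2*theta)/g = 130^2*sin(2*6°)/9.81 = 358.176 m
apex_dist = R/2 = 358.176/2 = 179.1 m

179.1 m


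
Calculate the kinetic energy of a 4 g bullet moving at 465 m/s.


E = 0.5*m*v^2 = 0.5*0.004*465^2 = 432.4 J

432.4 J


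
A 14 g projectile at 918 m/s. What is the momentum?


p = m*v = 0.014*918 = 12.85 kg·m/s

12.85 kg·m/s


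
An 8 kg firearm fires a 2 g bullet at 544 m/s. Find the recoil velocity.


v_recoil = m_p * v_p / m_gun = 0.002 * 544 / 8 = 0.136 m/s

0.136 m/s


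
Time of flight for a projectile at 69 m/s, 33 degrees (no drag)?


T = 2*v0*sin(theta)/g = 2*69*sin(33°)/9.81 = 7.662 s

7.662 s


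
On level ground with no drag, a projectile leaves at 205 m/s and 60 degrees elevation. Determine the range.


R = v0^2 * sin(2*theta) / g = 205^2 * sin(2*60°) / 9.81 = 3710 m

3710 m


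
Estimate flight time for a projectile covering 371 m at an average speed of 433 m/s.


t = d/v = 371/433 = 0.8568 s

0.8568 s


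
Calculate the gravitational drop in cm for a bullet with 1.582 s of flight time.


drop = 0.5*g*t^2 = 0.5*9.81*1.582^2 = 12.2759 m ≈ 1228 cm

1228 cm


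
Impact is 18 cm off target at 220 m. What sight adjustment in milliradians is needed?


1 mrad subtends 1 cm per 10 m of range, so adj = error_cm / (dist_m / 10) = 18 / (220/10) = 0.8182 mrad

0.8182 mrad


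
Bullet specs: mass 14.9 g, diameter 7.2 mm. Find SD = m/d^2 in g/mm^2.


SD = m/d^2 = 14.9/7.2^2 = 0.2874 g/mm^2

0.2874 g/mm^2


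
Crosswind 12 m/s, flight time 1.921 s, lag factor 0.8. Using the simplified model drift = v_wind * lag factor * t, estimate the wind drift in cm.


drift = v_wind * lag * t = 12 * 0.8 * 1.921 = 18.4416 m ≈ 1844 cm

1844 cm


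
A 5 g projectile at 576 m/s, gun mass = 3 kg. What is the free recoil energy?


v_r = m_p*v_p/m_gun = 0.005*576/3 = 0.96 m/s, E_r = 0.5*m_gun*v_r^2 = 0.5*3*0.96^2 = 1.382 J

1.382 J


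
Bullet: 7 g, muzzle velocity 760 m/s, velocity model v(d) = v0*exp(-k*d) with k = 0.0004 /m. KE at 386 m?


v = v0*exp(-k*d) = 760*exp(-0.0004*386) = 651.266 m/s
E = 0.5*m*v^2 = 0.5*0.007*651.266^2 = 1485 J

1485 J


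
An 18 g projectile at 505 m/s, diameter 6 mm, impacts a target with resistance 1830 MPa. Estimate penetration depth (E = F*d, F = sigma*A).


A = pi*(d/2)^2 = pi*(6/2)^2 = 28.2743 mm^2
E = 0.5*m*v^2 = 0.5*0.018*505^2 = 2295.22 J
depth = E/(sigma*A) = 2295.22 J / (1830 MPa * 28.2743 mm^2) = 2295.22/(1830 * 28.2743) m = 0.044359 m ≈ 44.36 mm

44.36 mm


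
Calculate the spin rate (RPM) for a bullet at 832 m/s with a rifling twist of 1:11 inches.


twist_m = 11*0.0254 = 0.2794 m
spin = v/twist = 832/0.2794 = 2977.81 rev/s
RPM = spin*60 = 2977.81*60 ≈ 178669 RPM

178669 RPM


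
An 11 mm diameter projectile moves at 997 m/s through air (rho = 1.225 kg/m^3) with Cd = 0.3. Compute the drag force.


A = pi*(d/2)^2 = pi*(11/2000)^2 = 9.50332e-05 m^2
Fd = 0.5*Cd*rho*A*v^2 = 0.5*0.3*1.225*9.50332e-05*997^2 = 17.36 N

17.36 N


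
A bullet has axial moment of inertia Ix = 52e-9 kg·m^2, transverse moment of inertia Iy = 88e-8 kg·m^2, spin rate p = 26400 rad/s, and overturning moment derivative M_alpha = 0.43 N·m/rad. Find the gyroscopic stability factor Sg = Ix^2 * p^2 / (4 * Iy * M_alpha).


Sg = Ix^2 * p^2 / (4 * Iy * M_alpha) = (52e-9)^2 * 26400^2 / (4 * 88e-8 * 0.43) = 1.245

1.245


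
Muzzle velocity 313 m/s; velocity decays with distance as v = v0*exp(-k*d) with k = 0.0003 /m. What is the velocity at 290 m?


v = v0*exp(-k*d) = 313*exp(-0.0003*290) = 286.9 m/s

286.9 m/s


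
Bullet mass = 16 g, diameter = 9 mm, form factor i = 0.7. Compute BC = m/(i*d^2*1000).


BC = m/(i*d^2*1000) = 16/(0.7 * 9^2 * 1000) = 0.0002822

0.0002822


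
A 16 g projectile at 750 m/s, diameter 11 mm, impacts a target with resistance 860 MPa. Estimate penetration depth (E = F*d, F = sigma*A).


A = pi*(d/2)^2 = pi*(11/2)^2 = 95.0332 mm^2
E = 0.5*m*v^2 = 0.5*0.016*750^2 = 4500 J
depth = E/(sigma*A) = 4500 J / (860 MPa * 95.0332 mm^2) = 4500/(860 * 95.0332) m = 0.0550603 m ≈ 55.06 mm

55.06 mm


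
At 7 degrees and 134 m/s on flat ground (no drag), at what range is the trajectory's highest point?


R = v0^2*sin(2*theta)/g = 134^2*sin(2*7°)/9.81 = 442.808 m
apex_dist = R/2 = 442.808/2 = 221.4 m

221.4 m


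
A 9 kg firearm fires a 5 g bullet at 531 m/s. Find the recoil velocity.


v_recoil = m_p * v_p / m_gun = 0.005 * 531 / 9 = 0.295 m/s

0.295 m/s


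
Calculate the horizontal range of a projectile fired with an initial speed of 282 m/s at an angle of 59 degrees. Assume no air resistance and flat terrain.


R = v0^2 * sin(2*theta) / g = 282^2 * sin(2*59°) / 9.81 = 7158 m

7158 m


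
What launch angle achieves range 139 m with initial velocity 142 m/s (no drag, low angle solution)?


sin(2*theta) = R*g/v0^2 = 139*9.81/142^2 = 0.067625, theta = arcsin(0.067625)/2 = 1.939°

1.939 degrees


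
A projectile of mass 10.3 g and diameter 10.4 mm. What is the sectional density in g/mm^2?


SD = m/d^2 = 10.3/10.4^2 = 0.09523 g/mm^2

0.09523 g/mm^2


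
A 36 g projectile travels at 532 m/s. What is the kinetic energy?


E = 0.5*m*v^2 = 0.5*0.036*532^2 = 5094 J

5094 J


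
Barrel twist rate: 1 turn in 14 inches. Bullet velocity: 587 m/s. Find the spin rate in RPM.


twist_m = 14*0.0254 = 0.3556 m
spin = v/twist = 587/0.3556 = 1650.731 rev/s
RPM = spin*60 = 1650.731*60 ≈ 99044 RPM

99044 RPM


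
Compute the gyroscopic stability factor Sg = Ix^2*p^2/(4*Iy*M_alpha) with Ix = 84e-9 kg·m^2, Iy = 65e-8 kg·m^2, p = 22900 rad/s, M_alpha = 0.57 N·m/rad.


Sg = Ix^2 * p^2 / (4 * Iy * M_alpha) = (84e-9)^2 * 22900^2 / (4 * 65e-8 * 0.57) = 2.497

2.497


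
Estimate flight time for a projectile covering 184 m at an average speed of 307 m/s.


t = d/v = 184/307 = 0.5993 s

0.5993 s


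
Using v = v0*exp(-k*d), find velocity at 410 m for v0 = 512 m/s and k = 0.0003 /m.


v = v0*exp(-k*d) = 512*exp(-0.0003*410) = 452.7 m/s

452.7 m/s


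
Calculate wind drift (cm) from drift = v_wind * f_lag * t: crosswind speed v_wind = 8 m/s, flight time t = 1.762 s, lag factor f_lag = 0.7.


drift = v_wind * lag * t = 8 * 0.7 * 1.762 = 9.8672 m ≈ 986.7 cm

986.7 cm


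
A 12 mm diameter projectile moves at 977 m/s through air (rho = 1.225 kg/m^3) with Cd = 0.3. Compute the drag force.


A = pi*(d/2)^2 = pi*(12/2000)^2 = 1.13097e-04 m^2
Fd = 0.5*Cd*rho*A*v^2 = 0.5*0.3*1.225*1.13097e-04*977^2 = 19.84 N

19.84 N


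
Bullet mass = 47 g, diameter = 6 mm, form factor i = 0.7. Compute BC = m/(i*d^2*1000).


BC = m/(i*d^2*1000) = 47/(0.7 * 6^2 * 1000) = 0.001865

0.001865


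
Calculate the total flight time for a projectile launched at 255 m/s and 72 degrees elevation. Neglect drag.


T = 2*v0*sin(theta)/g = 2*255*sin(72°)/9.81 = 49.44 s

49.44 s


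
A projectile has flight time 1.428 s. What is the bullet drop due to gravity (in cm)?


drop = 0.5*g*t^2 = 0.5*9.81*1.428^2 = 10.0022 m ≈ 1000 cm

1000 cm


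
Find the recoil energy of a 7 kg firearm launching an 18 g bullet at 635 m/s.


v_r = m_p*v_p/m_gun = 0.018*635/7 = 1.63286 m/s, E_r = 0.5*m_gun*v_r^2 = 0.5*7*1.63286^2 = 9.332 J

9.332 J


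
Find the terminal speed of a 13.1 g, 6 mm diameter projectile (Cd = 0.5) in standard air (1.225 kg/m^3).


A = pi*(d/2)^2 = pi*(6/2000)^2 = 2.82743e-05 m^2
vt = sqrt(2mg/(Cd*rho*A)) = sqrt(2*0.0131*9.81/(0.5 * 1.225 * 2.82743e-05)) = 121.8 m/s

121.8 m/s


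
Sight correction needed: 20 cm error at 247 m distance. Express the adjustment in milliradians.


1 mrad subtends 1 cm per 10 m of range, so adj = error_cm / (dist_m / 10) = 20 / (247/10) = 0.8097 mrad

0.8097 mrad


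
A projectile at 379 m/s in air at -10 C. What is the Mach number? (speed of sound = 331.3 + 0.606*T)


a = 331.3 + 0.606*(-10) = 325.24 m/s
M = v/a = 379/325.24 = 1.165

1.165


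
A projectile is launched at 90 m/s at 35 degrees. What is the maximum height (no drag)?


H = (v0*sin(theta))^2 / (2g) = (90*sin(35°))^2 / (2*9.81) = 135.8 m

135.8 m


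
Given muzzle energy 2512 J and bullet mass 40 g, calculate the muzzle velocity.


v = sqrt(2*E/m) = sqrt(2*2512/0.04) = 354.4 m/s

354.4 m/s


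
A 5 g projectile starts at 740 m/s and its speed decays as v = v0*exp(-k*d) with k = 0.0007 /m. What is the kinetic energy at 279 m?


v = v0*exp(-k*d) = 740*exp(-0.0007*279) = 608.715 m/s
E = 0.5*m*v^2 = 0.5*0.005*608.715^2 = 926.3 J

926.3 J


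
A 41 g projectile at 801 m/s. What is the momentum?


p = m*v = 0.041*801 = 32.84 kg·m/s

32.84 kg·m/s


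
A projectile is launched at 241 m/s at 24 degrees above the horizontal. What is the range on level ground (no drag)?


R = v0^2 * sin(2*theta) / g = 241^2 * sin(2*24°) / 9.81 = 4400 m

4400 m


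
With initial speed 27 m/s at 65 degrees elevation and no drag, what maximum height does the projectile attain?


H = (v0*sin(theta))^2 / (2g) = (27*sin(65°))^2 / (2*9.81) = 30.52 m

30.52 m


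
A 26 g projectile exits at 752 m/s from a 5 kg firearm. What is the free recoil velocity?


v_recoil = m_p * v_p / m_gun = 0.026 * 752 / 5 = 3.91 m/s

3.91 m/s


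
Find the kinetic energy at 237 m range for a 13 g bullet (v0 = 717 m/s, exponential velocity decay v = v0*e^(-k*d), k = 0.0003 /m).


v = v0*exp(-k*d) = 717*exp(-0.0003*237) = 667.791 m/s
E = 0.5*m*v^2 = 0.5*0.013*667.791^2 = 2899 J

2899 J


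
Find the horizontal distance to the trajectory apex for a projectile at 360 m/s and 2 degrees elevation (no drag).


R = v0^2*sin(2*theta)/g = 360^2*sin(2*2°)/9.81 = 921.553 m
apex_dist = R/2 = 921.553/2 = 460.8 m

460.8 m


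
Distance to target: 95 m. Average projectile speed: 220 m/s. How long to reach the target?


t = d/v = 95/220 = 0.4318 s

0.4318 s


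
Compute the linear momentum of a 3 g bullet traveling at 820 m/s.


p = m*v = 0.003*820 = 2.46 kg·m/s

2.46 kg·m/s


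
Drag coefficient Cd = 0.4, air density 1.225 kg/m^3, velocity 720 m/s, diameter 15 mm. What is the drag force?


A = pi*(d/2)^2 = pi*(15/2000)^2 = 1.76715e-04 m^2
Fd = 0.5*Cd*rho*A*v^2 = 0.5*0.4*1.225*1.76715e-04*720^2 = 22.44 N

22.44 N


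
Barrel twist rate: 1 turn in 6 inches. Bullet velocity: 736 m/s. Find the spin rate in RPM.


twist_m = 6*0.0254 = 0.1524 m
spin = v/twist = 736/0.1524 = 4829.396 rev/s
RPM = spin*60 = 4829.396*60 ≈ 289764 RPM

289764 RPM


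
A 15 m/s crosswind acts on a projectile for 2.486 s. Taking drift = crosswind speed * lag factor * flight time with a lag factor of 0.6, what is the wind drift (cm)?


drift = v_wind * lag * t = 15 * 0.6 * 2.486 = 22.374 m ≈ 2237 cm

2237 cm


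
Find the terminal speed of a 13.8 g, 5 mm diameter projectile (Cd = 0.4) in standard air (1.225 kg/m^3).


A = pi*(d/2)^2 = pi*(5/2000)^2 = 1.96350e-05 m^2
vt = sqrt(2mg/(Cd*rho*A)) = sqrt(2*0.0138*9.81/(0.4 * 1.225 * 1.96350e-05)) = 167.8 m/s

167.8 m/s


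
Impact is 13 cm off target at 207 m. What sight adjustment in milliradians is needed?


1 mrad subtends 1 cm per 10 m of range, so adj = error_cm / (dist_m / 10) = 13 / (207/10) = 0.628 mrad

0.628 mrad


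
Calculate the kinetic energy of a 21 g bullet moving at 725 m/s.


E = 0.5*m*v^2 = 0.5*0.021*725^2 = 5519 J

5519 J


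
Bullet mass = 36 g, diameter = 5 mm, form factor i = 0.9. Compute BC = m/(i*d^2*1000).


BC = m/(i*d^2*1000) = 36/(0.9 * 5^2 * 1000) = 0.0016

0.0016


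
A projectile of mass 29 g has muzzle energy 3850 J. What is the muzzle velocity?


v = sqrt(2*E/m) = sqrt(2*3850/0.029) = 515.3 m/s

515.3 m/s


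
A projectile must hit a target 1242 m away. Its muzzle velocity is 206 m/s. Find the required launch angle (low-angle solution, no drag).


sin(2*theta) = R*g/v0^2 = 1242*9.81/206^2 = 0.287115, theta = arcsin(0.287115)/2 = 8.343°

8.343 degrees


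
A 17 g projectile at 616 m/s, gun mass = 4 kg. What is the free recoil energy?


v_r = m_p*v_p/m_gun = 0.017*616/4 = 2.618 m/s, E_r = 0.5*m_gun*v_r^2 = 0.5*4*2.618^2 = 13.71 J

13.71 J


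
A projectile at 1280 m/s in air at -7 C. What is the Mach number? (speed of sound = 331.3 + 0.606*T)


a = 331.3 + 0.606*(-7) = 327.058 m/s
M = v/a = 1280/327.058 = 3.914

3.914


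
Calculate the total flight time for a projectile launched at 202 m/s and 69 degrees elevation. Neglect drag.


T = 2*v0*sin(theta)/g = 2*202*sin(69°)/9.81 = 38.45 s

38.45 s


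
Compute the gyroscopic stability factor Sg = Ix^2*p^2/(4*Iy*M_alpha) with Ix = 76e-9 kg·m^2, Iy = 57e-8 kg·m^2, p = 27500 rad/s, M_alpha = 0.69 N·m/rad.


Sg = Ix^2 * p^2 / (4 * Iy * M_alpha) = (76e-9)^2 * 27500^2 / (4 * 57e-8 * 0.69) = 2.777

2.777


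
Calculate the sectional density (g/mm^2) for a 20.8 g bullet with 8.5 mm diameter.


SD = m/d^2 = 20.8/8.5^2 = 0.2879 g/mm^2

0.2879 g/mm^2


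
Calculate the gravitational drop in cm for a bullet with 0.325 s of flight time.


drop = 0.5*g*t^2 = 0.5*9.81*0.325^2 = 0.518091 m ≈ 51.81 cm

51.81 cm


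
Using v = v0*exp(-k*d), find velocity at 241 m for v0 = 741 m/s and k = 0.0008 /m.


v = v0*exp(-k*d) = 741*exp(-0.0008*241) = 611.1 m/s

611.1 m/s


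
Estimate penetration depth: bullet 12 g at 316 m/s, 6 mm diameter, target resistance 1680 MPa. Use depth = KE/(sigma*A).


A = pi*(d/2)^2 = pi*(6/2)^2 = 28.2743 mm^2
E = 0.5*m*v^2 = 0.5*0.012*316^2 = 599.136 J
depth = E/(sigma*A) = 599.136 J / (1680 MPa * 28.2743 mm^2) = 599.136/(1680 * 28.2743) m = 0.0126132 m ≈ 12.61 mm

12.61 mm


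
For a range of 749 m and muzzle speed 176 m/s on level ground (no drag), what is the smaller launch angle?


sin(2*theta) = R*g/v0^2 = 749*9.81/176^2 = 0.237206, theta = arcsin(0.237206)/2 = 6.861°

6.861 degrees


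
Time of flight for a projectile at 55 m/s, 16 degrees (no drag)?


T = 2*v0*sin(theta)/g = 2*55*sin(16°)/9.81 = 3.091 s

3.091 s


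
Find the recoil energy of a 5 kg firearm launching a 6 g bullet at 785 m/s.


v_r = m_p*v_p/m_gun = 0.006*785/5 = 0.942 m/s, E_r = 0.5*m_gun*v_r^2 = 0.5*5*0.942^2 = 2.218 J

2.218 J


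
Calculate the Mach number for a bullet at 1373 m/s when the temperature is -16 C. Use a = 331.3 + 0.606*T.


a = 331.3 + 0.606*(-16) = 321.604 m/s
M = v/a = 1373/321.604 = 4.269

4.269


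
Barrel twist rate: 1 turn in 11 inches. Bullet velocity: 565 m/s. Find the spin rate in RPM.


twist_m = 11*0.0254 = 0.2794 m
spin = v/twist = 565/0.2794 = 2022.19 rev/s
RPM = spin*60 = 2022.19*60 ≈ 121331 RPM

121331 RPM


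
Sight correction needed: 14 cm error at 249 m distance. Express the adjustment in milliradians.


1 mrad subtends 1 cm per 10 m of range, so adj = error_cm / (dist_m / 10) = 14 / (249/10) = 0.5622 mrad

0.5622 mrad


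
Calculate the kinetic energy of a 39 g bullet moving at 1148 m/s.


E = 0.5*m*v^2 = 0.5*0.039*1148^2 = 25699 J

25699 J


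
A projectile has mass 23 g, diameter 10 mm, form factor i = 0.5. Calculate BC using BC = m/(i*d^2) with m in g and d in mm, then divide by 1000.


BC = m/(i*d^2*1000) = 23/(0.5 * 10^2 * 1000) = 0.00046

0.00046


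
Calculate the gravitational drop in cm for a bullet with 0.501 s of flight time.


drop = 0.5*g*t^2 = 0.5*9.81*0.501^2 = 1.23116 m ≈ 123.1 cm

123.1 cm


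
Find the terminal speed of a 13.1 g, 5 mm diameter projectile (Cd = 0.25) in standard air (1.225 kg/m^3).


A = pi*(d/2)^2 = pi*(5/2000)^2 = 1.96350e-05 m^2
vt = sqrt(2mg/(Cd*rho*A)) = sqrt(2*0.0131*9.81/(0.25 * 1.225 * 1.96350e-05)) = 206.7 m/s

206.7 m/s


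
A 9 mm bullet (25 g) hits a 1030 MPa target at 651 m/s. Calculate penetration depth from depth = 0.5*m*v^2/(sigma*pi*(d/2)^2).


A = pi*(d/2)^2 = pi*(9/2)^2 = 63.6173 mm^2
E = 0.5*m*v^2 = 0.5*0.025*651^2 = 5297.51 J
depth = E/(sigma*A) = 5297.51 J / (1030 MPa * 63.6173 mm^2) = 5297.51/(1030 * 63.6173) m = 0.0808462 m ≈ 80.85 mm

80.85 mm


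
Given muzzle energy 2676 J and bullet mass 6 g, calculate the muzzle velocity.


v = sqrt(2*E/m) = sqrt(2*2676/0.006) = 944.5 m/s

944.5 m/s


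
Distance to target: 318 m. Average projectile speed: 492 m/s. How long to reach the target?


t = d/v = 318/492 = 0.6463 s

0.6463 s


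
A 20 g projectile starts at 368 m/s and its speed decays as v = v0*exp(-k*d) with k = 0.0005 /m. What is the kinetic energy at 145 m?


v = v0*exp(-k*d) = 368*exp(-0.0005*145) = 342.264 m/s
E = 0.5*m*v^2 = 0.5*0.02*342.264^2 = 1171 J

1171 J


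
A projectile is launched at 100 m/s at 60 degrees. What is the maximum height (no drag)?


H = (v0*sin(theta))^2 / (2g) = (100*sin(60°))^2 / (2*9.81) = 382.3 m

382.3 m


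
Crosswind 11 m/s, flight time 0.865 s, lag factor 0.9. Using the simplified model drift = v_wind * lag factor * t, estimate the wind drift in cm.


drift = v_wind * lag * t = 11 * 0.9 * 0.865 = 8.5635 m ≈ 856.3 cm

856.3 cm


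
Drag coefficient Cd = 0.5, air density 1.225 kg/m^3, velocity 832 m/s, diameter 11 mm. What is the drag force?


A = pi*(d/2)^2 = pi*(11/2000)^2 = 9.50332e-05 m^2
Fd = 0.5*Cd*rho*A*v^2 = 0.5*0.5*1.225*9.50332e-05*832^2 = 20.15 N

20.15 N


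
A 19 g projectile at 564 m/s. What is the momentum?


p = m*v = 0.019*564 = 10.72 kg·m/s

10.72 kg·m/s


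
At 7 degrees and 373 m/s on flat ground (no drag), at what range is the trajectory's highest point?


R = v0^2*sin(2*theta)/g = 373^2*sin(2*7°)/9.81 = 3431.02 m
apex_dist = R/2 = 3431.02/2 = 1716 m

1716 m


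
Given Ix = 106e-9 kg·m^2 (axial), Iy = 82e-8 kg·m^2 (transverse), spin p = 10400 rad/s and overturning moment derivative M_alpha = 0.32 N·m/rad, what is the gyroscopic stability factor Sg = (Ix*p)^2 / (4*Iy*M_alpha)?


Sg = Ix^2 * p^2 / (4 * Iy * M_alpha) = (106e-9)^2 * 10400^2 / (4 * 82e-8 * 0.32) = 1.158

1.158


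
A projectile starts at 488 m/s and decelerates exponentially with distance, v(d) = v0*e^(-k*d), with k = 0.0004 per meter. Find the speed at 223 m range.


v = v0*exp(-k*d) = 488*exp(-0.0004*223) = 446.4 m/s

446.4 m/s


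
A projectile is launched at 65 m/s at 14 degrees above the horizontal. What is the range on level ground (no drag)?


R = v0^2 * sin(2*theta) / g = 65^2 * sin(2*14°) / 9.81 = 202.2 m

202.2 m


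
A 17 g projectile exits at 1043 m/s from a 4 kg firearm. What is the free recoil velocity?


v_recoil = m_p * v_p / m_gun = 0.017 * 1043 / 4 = 4.433 m/s

4.433 m/s


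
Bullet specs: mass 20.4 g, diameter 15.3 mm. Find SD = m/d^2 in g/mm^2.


SD = m/d^2 = 20.4/15.3^2 = 0.08715 g/mm^2

0.08715 g/mm^2


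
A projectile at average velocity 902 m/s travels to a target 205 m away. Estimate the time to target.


t = d/v = 205/902 = 0.2273 s

0.2273 s


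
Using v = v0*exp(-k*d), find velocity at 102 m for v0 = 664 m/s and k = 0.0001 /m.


v = v0*exp(-k*d) = 664*exp(-0.0001*102) = 657.3 m/s

657.3 m/s


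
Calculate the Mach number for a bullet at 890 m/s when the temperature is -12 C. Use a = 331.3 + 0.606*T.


a = 331.3 + 0.606*(-12) = 324.028 m/s
M = v/a = 890/324.028 = 2.747

2.747


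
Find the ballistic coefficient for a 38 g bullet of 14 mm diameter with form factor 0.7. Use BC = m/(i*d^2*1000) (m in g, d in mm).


BC = m/(i*d^2*1000) = 38/(0.7 * 14^2 * 1000) = 0.000277

0.000277


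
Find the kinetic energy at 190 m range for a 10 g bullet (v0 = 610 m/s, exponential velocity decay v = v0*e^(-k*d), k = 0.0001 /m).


v = v0*exp(-k*d) = 610*exp(-0.0001*190) = 598.519 m/s
E = 0.5*m*v^2 = 0.5*0.01*598.519^2 = 1791 J

1791 J


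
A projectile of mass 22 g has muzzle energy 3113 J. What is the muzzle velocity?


v = sqrt(2*E/m) = sqrt(2*3113/0.022) = 532 m/s

532 m/s


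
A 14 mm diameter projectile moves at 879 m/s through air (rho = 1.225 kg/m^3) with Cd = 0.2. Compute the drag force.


A = pi*(d/2)^2 = pi*(14/2000)^2 = 1.53938e-04 m^2
Fd = 0.5*Cd*rho*A*v^2 = 0.5*0.2*1.225*1.53938e-04*879^2 = 14.57 N

14.57 N


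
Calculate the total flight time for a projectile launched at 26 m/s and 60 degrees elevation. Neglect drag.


T = 2*v0*sin(theta)/g = 2*26*sin(60°)/9.81 = 4.591 s

4.591 s


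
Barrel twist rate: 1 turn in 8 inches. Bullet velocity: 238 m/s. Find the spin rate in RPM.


twist_m = 8*0.0254 = 0.2032 m
spin = v/twist = 238/0.2032 = 1171.26 rev/s
RPM = spin*60 = 1171.26*60 ≈ 70276 RPM

70276 RPM


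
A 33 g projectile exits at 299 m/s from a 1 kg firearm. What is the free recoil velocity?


v_recoil = m_p * v_p / m_gun = 0.033 * 299 / 1 = 9.867 m/s

9.867 m/s


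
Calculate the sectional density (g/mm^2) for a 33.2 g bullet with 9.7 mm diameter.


SD = m/d^2 = 33.2/9.7^2 = 0.3529 g/mm^2

0.3529 g/mm^2


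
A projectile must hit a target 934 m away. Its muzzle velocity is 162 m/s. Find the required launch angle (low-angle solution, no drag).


sin(2*theta) = R*g/v0^2 = 934*9.81/162^2 = 0.349129, theta = arcsin(0.349129)/2 = 10.22°

10.22 degrees


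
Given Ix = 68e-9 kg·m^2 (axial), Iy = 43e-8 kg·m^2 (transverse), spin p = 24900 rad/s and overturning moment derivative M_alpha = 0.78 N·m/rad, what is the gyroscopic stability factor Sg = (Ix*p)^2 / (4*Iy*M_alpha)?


Sg = Ix^2 * p^2 / (4 * Iy * M_alpha) = (68e-9)^2 * 24900^2 / (4 * 43e-8 * 0.78) = 2.137

2.137


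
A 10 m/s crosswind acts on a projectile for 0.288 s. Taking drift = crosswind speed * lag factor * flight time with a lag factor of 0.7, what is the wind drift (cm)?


drift = v_wind * lag * t = 10 * 0.7 * 0.288 = 2.016 m ≈ 201.6 cm

201.6 cm


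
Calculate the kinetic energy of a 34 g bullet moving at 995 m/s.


E = 0.5*m*v^2 = 0.5*0.034*995^2 = 16830 J

16830 J
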